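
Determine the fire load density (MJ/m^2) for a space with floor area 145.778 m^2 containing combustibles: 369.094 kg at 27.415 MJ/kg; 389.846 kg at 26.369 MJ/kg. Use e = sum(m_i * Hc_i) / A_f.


Total energy = 369.094*27.415 + 389.846*26.369
= 10118.71 + 10279.85
= 20398.56 MJ
e = 20398.56 / 145.778 = 139.93 MJ/m^2

139.93 MJ/m^2


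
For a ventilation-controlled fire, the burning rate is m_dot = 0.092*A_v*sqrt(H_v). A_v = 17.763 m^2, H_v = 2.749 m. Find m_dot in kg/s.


sqrt(H_v) = 1.6580
m_dot = 0.092 * 17.763 * 1.6580 = 2.7095 kg/s

2.7095 kg/s


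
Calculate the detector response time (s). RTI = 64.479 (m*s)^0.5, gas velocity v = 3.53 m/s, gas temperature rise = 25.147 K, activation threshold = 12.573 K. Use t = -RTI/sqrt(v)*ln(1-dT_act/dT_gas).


dT_act/dT_gas = 0.49998
ln(1 - 0.49998) = -0.69311
t = -64.479 / sqrt(3.53) * -0.69311 = 23.787 s

23.787 s


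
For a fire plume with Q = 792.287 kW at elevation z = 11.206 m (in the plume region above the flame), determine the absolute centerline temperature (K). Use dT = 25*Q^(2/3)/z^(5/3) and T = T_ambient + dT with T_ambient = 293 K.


Q^(2/3) = 85.623
z^(5/3) = 56.116
dT = 25 * 85.623 / 56.116 = 38.146 K
T = 293 + 38.146 = 331.15 K

331.15 K


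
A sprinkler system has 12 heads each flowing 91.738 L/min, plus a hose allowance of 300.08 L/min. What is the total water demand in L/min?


Sprinkler demand = 12 * 91.738 = 1100.856 L/min
Total = 1100.856 + 300.08 = 1400.936 L/min

1400.936 L/min


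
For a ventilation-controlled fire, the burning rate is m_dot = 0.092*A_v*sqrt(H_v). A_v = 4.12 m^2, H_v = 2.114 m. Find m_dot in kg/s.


sqrt(H_v) = 1.4540
m_dot = 0.092 * 4.12 * 1.4540 = 0.55111 kg/s

0.55111 kg/s


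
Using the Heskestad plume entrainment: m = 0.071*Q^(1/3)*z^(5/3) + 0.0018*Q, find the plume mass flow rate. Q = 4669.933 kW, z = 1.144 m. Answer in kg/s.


Q^(1/3) = 16.715
z^(5/3) = 1.2513
First term = 0.071 * 16.715 * 1.2513 = 1.4850
Second term = 0.0018 * 4669.933 = 8.4059
m = 9.8909 kg/s

9.8909 kg/s


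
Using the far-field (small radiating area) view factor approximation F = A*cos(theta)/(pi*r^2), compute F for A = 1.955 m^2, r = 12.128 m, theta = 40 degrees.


cos(40 deg) = 0.76604
pi*r^2 = 462.09
F = 1.955 * 0.76604 / 462.09 = 0.0032410

0.0032410


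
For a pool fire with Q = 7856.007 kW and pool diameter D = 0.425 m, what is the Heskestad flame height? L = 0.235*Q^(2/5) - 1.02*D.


Q^(2/5) = 36.148
0.235 * Q^(2/5) = 8.4947
1.02 * D = 0.43350
L = 8.0612 m

8.0612 m


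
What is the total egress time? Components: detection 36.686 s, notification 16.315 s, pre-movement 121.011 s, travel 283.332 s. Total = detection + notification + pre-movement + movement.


Total = 36.686 + 16.315 + 121.011 + 283.332 = 457.344 s

457.344 s


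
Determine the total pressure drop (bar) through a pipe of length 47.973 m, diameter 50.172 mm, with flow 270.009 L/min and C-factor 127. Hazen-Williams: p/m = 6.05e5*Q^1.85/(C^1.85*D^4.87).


Q^1.85 = 31481
C^1.85 = 7799.0
D^4.87 = 1.9109e+08
p/m = 0.012780 bar/m
p_total = 0.012780 * 47.973 = 0.61308 bar

0.61308 bar


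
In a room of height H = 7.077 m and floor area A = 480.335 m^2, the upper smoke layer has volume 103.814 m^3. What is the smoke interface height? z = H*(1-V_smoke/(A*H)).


V/(A*H) = 0.030540
1 - 0.030540 = 0.96946
z = 7.077 * 0.96946 = 6.8609 m

6.8609 m


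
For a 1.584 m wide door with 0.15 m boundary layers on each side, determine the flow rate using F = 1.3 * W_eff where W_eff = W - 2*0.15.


W_eff = 1.584 - 0.30 = 1.284 m
F = 1.3 * 1.284 = 1.6692 persons/s

1.6692 persons/s


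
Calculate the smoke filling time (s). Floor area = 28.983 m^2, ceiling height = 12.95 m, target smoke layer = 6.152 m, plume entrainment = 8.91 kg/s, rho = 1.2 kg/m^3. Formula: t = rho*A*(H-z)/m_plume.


H - z = 6.798 m
t = 1.2 * 28.983 * 6.798 / 8.91 = 26.536 s

26.536 s


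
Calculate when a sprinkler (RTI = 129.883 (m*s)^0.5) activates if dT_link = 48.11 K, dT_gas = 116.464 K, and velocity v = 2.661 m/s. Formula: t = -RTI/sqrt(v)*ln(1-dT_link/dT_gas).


dT_link/dT_gas = 0.41309
ln(1 - 0.41309) = -0.53288
t = -129.883 / sqrt(2.661) * -0.53288 = 42.429 s

42.429 s


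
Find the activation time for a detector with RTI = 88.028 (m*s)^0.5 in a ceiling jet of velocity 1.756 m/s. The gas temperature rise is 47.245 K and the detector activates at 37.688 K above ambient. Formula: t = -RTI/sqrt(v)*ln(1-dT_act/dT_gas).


dT_act/dT_gas = 0.79771
ln(1 - 0.79771) = -1.5981
t = -88.028 / sqrt(1.756) * -1.5981 = 106.16 s

106.16 s


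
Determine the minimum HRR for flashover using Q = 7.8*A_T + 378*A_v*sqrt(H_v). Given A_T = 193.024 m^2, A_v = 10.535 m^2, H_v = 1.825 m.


7.8*A_T = 1505.6
sqrt(H_v) = 1.3509
378*A_v*sqrt(H_v) = 5379.7
Q = 1505.6 + 5379.7 = 6885.3 kW

6885.3 kW


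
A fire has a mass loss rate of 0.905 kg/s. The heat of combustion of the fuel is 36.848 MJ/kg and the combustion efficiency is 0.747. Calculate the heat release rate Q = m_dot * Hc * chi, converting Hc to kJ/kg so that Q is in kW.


Hc = 36.848 MJ/kg = 36.848 * 1000 kJ/kg = 36848 kJ/kg
Q = 0.905 kg/s * 36848 kJ/kg * 0.747 = 24911 kW

24911 kW


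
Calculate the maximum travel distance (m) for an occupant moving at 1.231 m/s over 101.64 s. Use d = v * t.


d = 1.231 * 101.64 = 125.12 m

125.12 m


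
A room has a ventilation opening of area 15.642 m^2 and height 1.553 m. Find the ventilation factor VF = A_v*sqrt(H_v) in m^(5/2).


sqrt(H_v) = 1.2462
VF = 15.642 * 1.2462 = 19.493 m^(5/2)

19.493 m^(5/2)


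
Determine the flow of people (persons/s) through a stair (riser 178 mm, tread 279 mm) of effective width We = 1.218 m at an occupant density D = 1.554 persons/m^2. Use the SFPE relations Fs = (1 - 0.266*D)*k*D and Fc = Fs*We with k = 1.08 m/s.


1 - 0.266*D = 1 - 0.266*1.554 = 0.58664
Fs = 0.58664 * 1.08 * 1.554 = 0.98456 persons/(s*m)
Fc = 0.98456 * 1.218 = 1.1992 persons/s

1.1992 persons/s


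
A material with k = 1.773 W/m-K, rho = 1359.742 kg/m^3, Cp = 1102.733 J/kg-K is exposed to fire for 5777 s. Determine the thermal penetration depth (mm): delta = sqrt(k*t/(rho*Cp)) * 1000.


alpha = 1.773 / (1359.742 * 1102.733) = 1.1824e-06 m^2/s
alpha * t = 0.0068310
delta = sqrt(0.0068310) * 1000 = 82.650 mm

82.650 mm


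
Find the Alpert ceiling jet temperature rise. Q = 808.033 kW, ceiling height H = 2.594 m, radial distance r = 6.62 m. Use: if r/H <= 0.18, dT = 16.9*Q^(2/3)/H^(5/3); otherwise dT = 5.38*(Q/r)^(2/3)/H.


r/H = 6.62 / 2.594 = 2.5520
r/H > 0.18, so dT = 5.38*(Q/r)^(2/3)/H
Q/r = 122.06
(Q/r)^(2/3) = 24.606
dT = 5.38 * 24.606 / 2.594 = 51.034 K

51.034 K


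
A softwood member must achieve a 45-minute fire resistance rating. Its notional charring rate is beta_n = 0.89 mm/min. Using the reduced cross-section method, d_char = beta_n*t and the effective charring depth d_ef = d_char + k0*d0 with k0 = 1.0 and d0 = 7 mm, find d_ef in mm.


d_char = 0.89 * 45 = 40.05 mm
d_ef = 40.05 + 1.0*7 = 47.05 mm

47.05 mm


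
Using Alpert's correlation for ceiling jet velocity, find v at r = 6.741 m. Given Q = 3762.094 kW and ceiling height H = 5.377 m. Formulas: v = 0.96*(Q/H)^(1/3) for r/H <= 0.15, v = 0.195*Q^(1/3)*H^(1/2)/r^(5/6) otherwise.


r/H = 6.741 / 5.377 = 1.2537
r/H > 0.15, so v = 0.195*Q^(1/3)*H^(1/2)/r^(5/6)
Q^(1/3) = 15.553
H^(1/2) = 2.3188
r^(5/6) = 4.9046
v = 0.195 * 15.553 * 2.3188 / 4.9046 = 1.4339 m/s

1.4339 m/s


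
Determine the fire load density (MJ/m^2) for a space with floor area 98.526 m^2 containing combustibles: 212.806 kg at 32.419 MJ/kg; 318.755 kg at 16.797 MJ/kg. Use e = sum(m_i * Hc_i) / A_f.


Total energy = 212.806*32.419 + 318.755*16.797
= 6898.958 + 5354.128
= 12253.09 MJ
e = 12253.09 / 98.526 = 124.36 MJ/m^2

124.36 MJ/m^2


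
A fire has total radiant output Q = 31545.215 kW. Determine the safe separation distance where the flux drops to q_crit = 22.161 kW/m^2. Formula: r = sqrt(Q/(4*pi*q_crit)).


4*pi*q_crit = 278.48
Q/(4*pi*q_crit) = 113.28
r = sqrt(113.28) = 10.643 m

10.643 m


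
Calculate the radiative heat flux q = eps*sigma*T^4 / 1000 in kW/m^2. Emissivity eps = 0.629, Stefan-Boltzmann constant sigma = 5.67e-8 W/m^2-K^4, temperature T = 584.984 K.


T^4 = 1.1711e+11
q = 0.629 * 5.67e-8 * 1.1711e+11 / 1000 = 4.1765 kW/m^2

4.1765 kW/m^2


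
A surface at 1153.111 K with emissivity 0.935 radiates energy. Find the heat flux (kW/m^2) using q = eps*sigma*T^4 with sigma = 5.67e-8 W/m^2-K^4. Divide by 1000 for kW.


T^4 = 1.7680e+12
q = 0.935 * 5.67e-8 * 1.7680e+12 / 1000 = 93.730 kW/m^2

93.730 kW/m^2


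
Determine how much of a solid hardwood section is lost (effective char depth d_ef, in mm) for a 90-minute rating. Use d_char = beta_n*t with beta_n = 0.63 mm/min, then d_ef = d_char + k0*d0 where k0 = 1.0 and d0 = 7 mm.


d_char = 0.63 * 90 = 56.7 mm
d_ef = 56.7 + 1.0*7 = 63.7 mm

63.7 mm


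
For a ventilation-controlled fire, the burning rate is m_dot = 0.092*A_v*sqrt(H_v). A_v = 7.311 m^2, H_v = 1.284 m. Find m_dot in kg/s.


sqrt(H_v) = 1.1331
m_dot = 0.092 * 7.311 * 1.1331 = 0.76216 kg/s

0.76216 kg/s


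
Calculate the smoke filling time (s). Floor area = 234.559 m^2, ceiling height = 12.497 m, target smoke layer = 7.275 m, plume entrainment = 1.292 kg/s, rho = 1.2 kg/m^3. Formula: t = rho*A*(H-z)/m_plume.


H - z = 5.222 m
t = 1.2 * 234.559 * 5.222 / 1.292 = 1137.6 s

1137.6 s


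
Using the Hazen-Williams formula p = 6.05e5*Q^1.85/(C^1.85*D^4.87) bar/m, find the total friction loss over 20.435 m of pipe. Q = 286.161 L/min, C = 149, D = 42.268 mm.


Q^1.85 = 35053
C^1.85 = 10481
D^4.87 = 8.2923e+07
p/m = 0.024401 bar/m
p_total = 0.024401 * 20.435 = 0.49864 bar

0.49864 bar


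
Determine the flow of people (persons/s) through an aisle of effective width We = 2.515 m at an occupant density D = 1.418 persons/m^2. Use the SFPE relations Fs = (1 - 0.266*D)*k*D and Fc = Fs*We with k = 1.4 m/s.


1 - 0.266*D = 1 - 0.266*1.418 = 0.62281
Fs = 0.62281 * 1.4 * 1.418 = 1.2364 persons/(s*m)
Fc = 1.2364 * 2.515 = 3.1096 persons/s

3.1096 persons/s


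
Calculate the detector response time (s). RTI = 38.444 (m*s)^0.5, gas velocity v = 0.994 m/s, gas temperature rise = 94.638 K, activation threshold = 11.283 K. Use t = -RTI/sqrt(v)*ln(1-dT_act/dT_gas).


dT_act/dT_gas = 0.11922
ln(1 - 0.11922) = -0.12695
t = -38.444 / sqrt(0.994) * -0.12695 = 4.8952 s

4.8952 s


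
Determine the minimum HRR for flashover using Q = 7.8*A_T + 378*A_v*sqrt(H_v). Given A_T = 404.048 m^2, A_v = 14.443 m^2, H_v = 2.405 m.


7.8*A_T = 3151.6
sqrt(H_v) = 1.5508
378*A_v*sqrt(H_v) = 8466.6
Q = 3151.6 + 8466.6 = 11618 kW

11618 kW


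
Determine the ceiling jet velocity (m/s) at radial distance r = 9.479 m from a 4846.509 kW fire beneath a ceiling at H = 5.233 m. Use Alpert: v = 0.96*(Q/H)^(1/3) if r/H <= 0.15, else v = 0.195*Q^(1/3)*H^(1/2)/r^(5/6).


r/H = 9.479 / 5.233 = 1.8114
r/H > 0.15, so v = 0.195*Q^(1/3)*H^(1/2)/r^(5/6)
Q^(1/3) = 16.923
H^(1/2) = 2.2876
r^(5/6) = 6.5158
v = 0.195 * 16.923 * 2.2876 / 6.5158 = 1.1586 m/s

1.1586 m/s


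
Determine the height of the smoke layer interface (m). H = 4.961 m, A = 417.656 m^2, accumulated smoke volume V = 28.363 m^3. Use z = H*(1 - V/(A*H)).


V/(A*H) = 0.013689
1 - 0.013689 = 0.98631
z = 4.961 * 0.98631 = 4.8931 m

4.8931 m


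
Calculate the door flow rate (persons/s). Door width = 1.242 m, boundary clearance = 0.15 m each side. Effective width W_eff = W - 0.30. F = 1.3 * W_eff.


W_eff = 1.242 - 0.30 = 0.942 m
F = 1.3 * 0.942 = 1.2246 persons/s

1.2246 persons/s


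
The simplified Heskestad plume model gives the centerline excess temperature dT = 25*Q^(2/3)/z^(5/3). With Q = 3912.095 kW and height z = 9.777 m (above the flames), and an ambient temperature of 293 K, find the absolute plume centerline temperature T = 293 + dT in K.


Q^(2/3) = 248.28
z^(5/3) = 44.704
dT = 25 * 248.28 / 44.704 = 138.85 K
T = 293 + 138.85 = 431.85 K

431.85 K


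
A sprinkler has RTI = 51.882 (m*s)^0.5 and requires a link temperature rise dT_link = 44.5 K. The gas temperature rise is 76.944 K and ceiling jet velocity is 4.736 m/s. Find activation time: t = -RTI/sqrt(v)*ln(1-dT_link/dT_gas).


dT_link/dT_gas = 0.57834
ln(1 - 0.57834) = -0.86356
t = -51.882 / sqrt(4.736) * -0.86356 = 20.588 s

20.588 s


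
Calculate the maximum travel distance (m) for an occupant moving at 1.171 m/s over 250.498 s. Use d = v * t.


d = 1.171 * 250.498 = 293.33 m

293.33 m


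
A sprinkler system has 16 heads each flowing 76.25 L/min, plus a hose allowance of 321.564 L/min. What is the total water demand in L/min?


Sprinkler demand = 16 * 76.25 = 1220 L/min
Total = 1220 + 321.564 = 1541.564 L/min

1541.564 L/min


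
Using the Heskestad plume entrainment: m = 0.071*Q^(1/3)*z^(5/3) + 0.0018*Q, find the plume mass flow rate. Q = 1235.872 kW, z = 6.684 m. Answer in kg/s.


Q^(1/3) = 10.731
z^(5/3) = 23.717
First term = 0.071 * 10.731 * 23.717 = 18.071
Second term = 0.0018 * 1235.872 = 2.2246
m = 20.295 kg/s

20.295 kg/s


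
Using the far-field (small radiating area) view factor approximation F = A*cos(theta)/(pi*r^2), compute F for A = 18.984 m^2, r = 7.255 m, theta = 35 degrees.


cos(35 deg) = 0.81915
pi*r^2 = 165.36
F = 18.984 * 0.81915 / 165.36 = 0.094043

0.094043


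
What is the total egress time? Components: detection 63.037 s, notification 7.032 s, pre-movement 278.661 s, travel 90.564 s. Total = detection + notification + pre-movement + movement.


Total = 63.037 + 7.032 + 278.661 + 90.564 = 439.294 s

439.294 s


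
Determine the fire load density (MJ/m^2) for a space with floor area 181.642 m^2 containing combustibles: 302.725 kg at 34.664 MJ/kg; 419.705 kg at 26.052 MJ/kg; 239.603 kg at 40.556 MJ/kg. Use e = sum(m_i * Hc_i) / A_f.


Total energy = 302.725*34.664 + 419.705*26.052 + 239.603*40.556
= 10493.66 + 10934.15 + 9717.339
= 31145.15 MJ
e = 31145.15 / 181.642 = 171.46 MJ/m^2

171.46 MJ/m^2


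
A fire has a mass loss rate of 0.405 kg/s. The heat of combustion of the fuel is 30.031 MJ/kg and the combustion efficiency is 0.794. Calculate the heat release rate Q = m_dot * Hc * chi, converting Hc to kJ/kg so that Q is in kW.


Hc = 30.031 MJ/kg = 30.031 * 1000 kJ/kg = 30031 kJ/kg
Q = 0.405 kg/s * 30031 kJ/kg * 0.794 = 9657.1 kW

9657.1 kW


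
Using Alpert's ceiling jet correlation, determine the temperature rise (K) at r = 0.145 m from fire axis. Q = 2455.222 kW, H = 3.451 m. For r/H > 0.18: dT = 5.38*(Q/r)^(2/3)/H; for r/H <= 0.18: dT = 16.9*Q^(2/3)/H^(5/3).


r/H = 0.145 / 3.451 = 0.042017
r/H <= 0.18, so dT = 16.9*Q^(2/3)/H^(5/3)
Q^(2/3) = 182.00
H^(5/3) = 7.8809
dT = 16.9 * 182.00 / 7.8809 = 390.28 K

390.28 K


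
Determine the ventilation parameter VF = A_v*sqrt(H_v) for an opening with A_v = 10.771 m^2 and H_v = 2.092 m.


sqrt(H_v) = 1.4464
VF = 10.771 * 1.4464 = 15.579 m^(5/2)

15.579 m^(5/2)


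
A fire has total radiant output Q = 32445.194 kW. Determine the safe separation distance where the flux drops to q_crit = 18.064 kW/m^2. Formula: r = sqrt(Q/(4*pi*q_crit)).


4*pi*q_crit = 227.00
Q/(4*pi*q_crit) = 142.93
r = sqrt(142.93) = 11.955 m

11.955 m


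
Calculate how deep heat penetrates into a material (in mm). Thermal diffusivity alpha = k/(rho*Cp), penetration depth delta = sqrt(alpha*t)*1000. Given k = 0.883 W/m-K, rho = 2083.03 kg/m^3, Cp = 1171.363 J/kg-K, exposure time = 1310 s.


alpha = 0.883 / (2083.03 * 1171.363) = 3.6189e-07 m^2/s
alpha * t = 0.00047407
delta = sqrt(0.00047407) * 1000 = 21.773 mm

21.773 mm


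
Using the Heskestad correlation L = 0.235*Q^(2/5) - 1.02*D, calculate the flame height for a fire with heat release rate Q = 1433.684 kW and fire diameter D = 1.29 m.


Q^(2/5) = 18.305
0.235 * Q^(2/5) = 4.3018
1.02 * D = 1.3158
L = 2.9860 m

2.9860 m


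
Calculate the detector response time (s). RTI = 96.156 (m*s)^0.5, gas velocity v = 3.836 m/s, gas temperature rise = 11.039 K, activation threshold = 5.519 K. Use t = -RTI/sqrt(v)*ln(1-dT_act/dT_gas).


dT_act/dT_gas = 0.49995
ln(1 - 0.49995) = -0.69306
t = -96.156 / sqrt(3.836) * -0.69306 = 34.026 s

34.026 s


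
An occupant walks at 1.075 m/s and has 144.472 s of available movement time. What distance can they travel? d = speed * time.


d = 1.075 * 144.472 = 155.31 m

155.31 m


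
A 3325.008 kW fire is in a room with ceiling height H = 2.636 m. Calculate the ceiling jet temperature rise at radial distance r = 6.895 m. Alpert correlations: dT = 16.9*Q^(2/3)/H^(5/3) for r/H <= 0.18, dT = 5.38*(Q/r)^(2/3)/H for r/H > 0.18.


r/H = 6.895 / 2.636 = 2.6157
r/H > 0.18, so dT = 5.38*(Q/r)^(2/3)/H
Q/r = 482.23
(Q/r)^(2/3) = 61.495
dT = 5.38 * 61.495 / 2.636 = 125.51 K

125.51 K


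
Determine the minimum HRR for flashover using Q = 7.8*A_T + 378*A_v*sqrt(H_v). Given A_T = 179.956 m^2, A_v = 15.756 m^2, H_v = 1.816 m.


7.8*A_T = 1403.7
sqrt(H_v) = 1.3476
378*A_v*sqrt(H_v) = 8025.9
Q = 1403.7 + 8025.9 = 9429.6 kW

9429.6 kW


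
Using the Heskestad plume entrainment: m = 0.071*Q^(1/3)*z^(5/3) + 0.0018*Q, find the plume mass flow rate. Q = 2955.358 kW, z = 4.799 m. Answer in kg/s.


Q^(1/3) = 14.351
z^(5/3) = 13.654
First term = 0.071 * 14.351 * 13.654 = 13.912
Second term = 0.0018 * 2955.358 = 5.3196
m = 19.231 kg/s

19.231 kg/s


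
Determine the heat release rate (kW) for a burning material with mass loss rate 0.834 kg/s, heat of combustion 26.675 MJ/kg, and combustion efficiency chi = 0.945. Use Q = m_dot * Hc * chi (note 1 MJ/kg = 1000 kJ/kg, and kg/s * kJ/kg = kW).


Hc = 26.675 MJ/kg = 26.675 * 1000 kJ/kg = 26675 kJ/kg
Q = 0.834 kg/s * 26675 kJ/kg * 0.945 = 21023 kW

21023 kW


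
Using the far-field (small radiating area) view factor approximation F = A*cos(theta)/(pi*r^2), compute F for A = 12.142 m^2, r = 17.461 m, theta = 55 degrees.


cos(55 deg) = 0.57358
pi*r^2 = 957.83
F = 12.142 * 0.57358 / 957.83 = 0.0072710

0.0072710


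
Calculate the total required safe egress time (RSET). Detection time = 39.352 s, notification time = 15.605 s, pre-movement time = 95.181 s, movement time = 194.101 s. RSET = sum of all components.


Total = 39.352 + 15.605 + 95.181 + 194.101 = 344.239 s

344.239 s


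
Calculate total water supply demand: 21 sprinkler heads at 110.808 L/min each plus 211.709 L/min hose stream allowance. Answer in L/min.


Sprinkler demand = 21 * 110.808 = 2326.968 L/min
Total = 2326.968 + 211.709 = 2538.677 L/min

2538.677 L/min


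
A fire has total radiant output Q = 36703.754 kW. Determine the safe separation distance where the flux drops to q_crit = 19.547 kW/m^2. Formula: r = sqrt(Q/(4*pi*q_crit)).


4*pi*q_crit = 245.63
Q/(4*pi*q_crit) = 149.42
r = sqrt(149.42) = 12.224 m

12.224 m


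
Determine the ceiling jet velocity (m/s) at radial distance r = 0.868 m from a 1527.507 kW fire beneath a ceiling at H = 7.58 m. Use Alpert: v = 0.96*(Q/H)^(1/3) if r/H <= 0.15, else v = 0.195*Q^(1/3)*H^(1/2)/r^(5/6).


r/H = 0.868 / 7.58 = 0.11451
r/H <= 0.15, so v = 0.96*(Q/H)^(1/3)
Q/H = 201.52
(Q/H)^(1/3) = 5.8628
v = 0.96 * 5.8628 = 5.6283 m/s

5.6283 m/s


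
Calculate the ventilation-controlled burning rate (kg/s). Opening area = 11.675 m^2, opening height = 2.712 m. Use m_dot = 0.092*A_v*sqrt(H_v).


sqrt(H_v) = 1.6468
m_dot = 0.092 * 11.675 * 1.6468 = 1.7688 kg/s

1.7688 kg/s


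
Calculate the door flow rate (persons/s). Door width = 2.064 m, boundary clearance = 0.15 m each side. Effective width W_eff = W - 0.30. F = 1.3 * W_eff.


W_eff = 2.064 - 0.30 = 1.764 m
F = 1.3 * 1.764 = 2.2932 persons/s

2.2932 persons/s


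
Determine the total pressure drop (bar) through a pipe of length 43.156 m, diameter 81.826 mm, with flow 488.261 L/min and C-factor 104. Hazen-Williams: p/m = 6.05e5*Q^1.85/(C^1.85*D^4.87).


Q^1.85 = 94190
C^1.85 = 5389.0
D^4.87 = 2.0691e+09
p/m = 0.0051106 bar/m
p_total = 0.0051106 * 43.156 = 0.22055 bar

0.22055 bar


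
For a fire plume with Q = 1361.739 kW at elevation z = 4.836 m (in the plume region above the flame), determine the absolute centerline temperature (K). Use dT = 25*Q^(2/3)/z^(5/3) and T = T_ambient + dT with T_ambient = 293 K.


Q^(2/3) = 122.86
z^(5/3) = 13.830
dT = 25 * 122.86 / 13.830 = 222.09 K
T = 293 + 222.09 = 515.09 K

515.09 K


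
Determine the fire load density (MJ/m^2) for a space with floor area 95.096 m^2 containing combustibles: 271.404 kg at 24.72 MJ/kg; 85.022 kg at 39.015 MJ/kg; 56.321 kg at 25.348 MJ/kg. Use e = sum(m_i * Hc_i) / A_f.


Total energy = 271.404*24.72 + 85.022*39.015 + 56.321*25.348
= 6709.107 + 3317.133 + 1427.625
= 11453.86 MJ
e = 11453.86 / 95.096 = 120.45 MJ/m^2

120.45 MJ/m^2


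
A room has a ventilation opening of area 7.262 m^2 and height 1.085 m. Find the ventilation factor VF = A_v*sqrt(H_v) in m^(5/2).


sqrt(H_v) = 1.0416
VF = 7.262 * 1.0416 = 7.5643 m^(5/2)

7.5643 m^(5/2)


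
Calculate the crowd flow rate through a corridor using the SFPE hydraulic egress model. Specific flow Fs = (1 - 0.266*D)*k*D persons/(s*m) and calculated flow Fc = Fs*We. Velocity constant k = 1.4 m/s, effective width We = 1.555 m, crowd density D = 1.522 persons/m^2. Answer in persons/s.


1 - 0.266*D = 1 - 0.266*1.522 = 0.59515
Fs = 0.59515 * 1.4 * 1.522 = 1.2681 persons/(s*m)
Fc = 1.2681 * 1.555 = 1.9720 persons/s

1.9720 persons/s


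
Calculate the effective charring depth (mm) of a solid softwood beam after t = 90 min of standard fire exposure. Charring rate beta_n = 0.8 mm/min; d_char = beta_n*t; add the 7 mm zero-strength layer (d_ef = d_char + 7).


d_char = 0.8 * 90 = 72 mm
d_ef = 72 + 1.0*7 = 79 mm

79 mm


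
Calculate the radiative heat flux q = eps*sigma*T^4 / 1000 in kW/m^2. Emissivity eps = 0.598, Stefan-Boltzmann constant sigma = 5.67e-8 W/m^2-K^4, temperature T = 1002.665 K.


T^4 = 1.0107e+12
q = 0.598 * 5.67e-8 * 1.0107e+12 / 1000 = 34.269 kW/m^2

34.269 kW/m^2


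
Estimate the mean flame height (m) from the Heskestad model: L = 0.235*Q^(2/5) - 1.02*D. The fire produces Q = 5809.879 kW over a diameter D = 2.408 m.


Q^(2/5) = 32.038
0.235 * Q^(2/5) = 7.5290
1.02 * D = 2.4562
L = 5.0728 m

5.0728 m


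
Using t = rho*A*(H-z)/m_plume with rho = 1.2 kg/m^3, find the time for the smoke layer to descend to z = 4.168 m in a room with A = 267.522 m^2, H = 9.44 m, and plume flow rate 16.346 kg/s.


H - z = 5.272 m
t = 1.2 * 267.522 * 5.272 / 16.346 = 103.54 s

103.54 s


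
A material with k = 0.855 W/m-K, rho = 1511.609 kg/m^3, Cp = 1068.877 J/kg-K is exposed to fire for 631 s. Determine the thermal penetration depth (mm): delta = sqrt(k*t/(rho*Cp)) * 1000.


alpha = 0.855 / (1511.609 * 1068.877) = 5.2917e-07 m^2/s
alpha * t = 0.00033391
delta = sqrt(0.00033391) * 1000 = 18.273 mm

18.273 mm


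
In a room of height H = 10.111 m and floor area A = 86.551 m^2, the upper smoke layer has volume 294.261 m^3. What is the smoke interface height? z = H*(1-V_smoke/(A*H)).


V/(A*H) = 0.33625
1 - 0.33625 = 0.66375
z = 10.111 * 0.66375 = 6.7111 m

6.7111 m


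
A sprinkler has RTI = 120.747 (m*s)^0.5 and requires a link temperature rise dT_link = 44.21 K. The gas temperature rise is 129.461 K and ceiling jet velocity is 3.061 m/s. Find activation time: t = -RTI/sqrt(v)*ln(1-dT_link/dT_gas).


dT_link/dT_gas = 0.34149
ln(1 - 0.34149) = -0.41778
t = -120.747 / sqrt(3.061) * -0.41778 = 28.833 s

28.833 s


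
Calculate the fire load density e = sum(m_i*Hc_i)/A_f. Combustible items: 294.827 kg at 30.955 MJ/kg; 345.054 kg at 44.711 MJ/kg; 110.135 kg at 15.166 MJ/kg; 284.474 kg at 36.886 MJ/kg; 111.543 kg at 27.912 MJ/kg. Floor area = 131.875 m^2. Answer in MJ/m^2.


Total energy = 294.827*30.955 + 345.054*44.711 + 110.135*15.166 + 284.474*36.886 + 111.543*27.912
= 9126.370 + 15427.71 + 1670.307 + 10493.11 + 3113.388
= 39830.88 MJ
e = 39830.88 / 131.875 = 302.04 MJ/m^2

302.04 MJ/m^2


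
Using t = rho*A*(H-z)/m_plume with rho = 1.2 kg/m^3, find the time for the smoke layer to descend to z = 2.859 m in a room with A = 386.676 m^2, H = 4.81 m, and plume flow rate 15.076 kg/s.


H - z = 1.951 m
t = 1.2 * 386.676 * 1.951 / 15.076 = 60.048 s

60.048 s


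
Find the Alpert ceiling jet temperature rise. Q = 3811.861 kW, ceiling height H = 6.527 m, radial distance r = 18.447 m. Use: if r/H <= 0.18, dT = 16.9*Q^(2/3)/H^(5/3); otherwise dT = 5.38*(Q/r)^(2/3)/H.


r/H = 18.447 / 6.527 = 2.8263
r/H > 0.18, so dT = 5.38*(Q/r)^(2/3)/H
Q/r = 206.64
(Q/r)^(2/3) = 34.952
dT = 5.38 * 34.952 / 6.527 = 28.810 K

28.810 K


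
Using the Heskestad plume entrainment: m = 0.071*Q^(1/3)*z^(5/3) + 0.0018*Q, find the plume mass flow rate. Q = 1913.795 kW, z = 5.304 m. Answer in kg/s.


Q^(1/3) = 12.416
z^(5/3) = 16.131
First term = 0.071 * 12.416 * 16.131 = 14.220
Second term = 0.0018 * 1913.795 = 3.4448
m = 17.665 kg/s

17.665 kg/s


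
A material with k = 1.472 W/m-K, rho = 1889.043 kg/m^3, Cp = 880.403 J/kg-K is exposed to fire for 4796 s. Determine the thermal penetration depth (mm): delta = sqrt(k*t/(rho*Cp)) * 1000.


alpha = 1.472 / (1889.043 * 880.403) = 8.8508e-07 m^2/s
alpha * t = 0.0042449
delta = sqrt(0.0042449) * 1000 = 65.153 mm

65.153 mm


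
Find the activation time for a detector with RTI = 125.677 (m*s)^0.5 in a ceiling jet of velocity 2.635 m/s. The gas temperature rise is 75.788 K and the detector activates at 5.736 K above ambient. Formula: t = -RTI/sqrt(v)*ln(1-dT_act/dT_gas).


dT_act/dT_gas = 0.075685
ln(1 - 0.075685) = -0.078702
t = -125.677 / sqrt(2.635) * -0.078702 = 6.0933 s

6.0933 s


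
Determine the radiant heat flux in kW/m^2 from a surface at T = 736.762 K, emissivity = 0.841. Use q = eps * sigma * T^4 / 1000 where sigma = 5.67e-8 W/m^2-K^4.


T^4 = 2.9465e+11
q = 0.841 * 5.67e-8 * 2.9465e+11 / 1000 = 14.050 kW/m^2

14.050 kW/m^2


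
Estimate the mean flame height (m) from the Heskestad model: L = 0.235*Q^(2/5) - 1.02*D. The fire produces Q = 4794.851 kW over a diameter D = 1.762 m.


Q^(2/5) = 29.669
0.235 * Q^(2/5) = 6.9723
1.02 * D = 1.7972
L = 5.1751 m

5.1751 m


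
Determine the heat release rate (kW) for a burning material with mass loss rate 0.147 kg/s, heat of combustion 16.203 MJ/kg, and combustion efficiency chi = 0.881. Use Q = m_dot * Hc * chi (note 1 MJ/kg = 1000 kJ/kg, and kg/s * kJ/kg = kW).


Hc = 16.203 MJ/kg = 16.203 * 1000 kJ/kg = 16203 kJ/kg
Q = 0.147 kg/s * 16203 kJ/kg * 0.881 = 2098.4 kW

2098.4 kW


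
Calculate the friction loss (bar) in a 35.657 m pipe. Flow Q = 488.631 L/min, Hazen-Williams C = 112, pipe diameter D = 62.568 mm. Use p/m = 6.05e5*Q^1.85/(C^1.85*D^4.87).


Q^1.85 = 94322
C^1.85 = 6180.9
D^4.87 = 5.6006e+08
p/m = 0.016485 bar/m
p_total = 0.016485 * 35.657 = 0.58780 bar

0.58780 bar


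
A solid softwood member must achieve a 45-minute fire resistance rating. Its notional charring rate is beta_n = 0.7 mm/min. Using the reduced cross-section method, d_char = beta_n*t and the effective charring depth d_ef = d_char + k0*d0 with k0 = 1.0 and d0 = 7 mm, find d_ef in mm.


d_char = 0.7 * 45 = 31.5 mm
d_ef = 31.5 + 1.0*7 = 38.5 mm

38.5 mm


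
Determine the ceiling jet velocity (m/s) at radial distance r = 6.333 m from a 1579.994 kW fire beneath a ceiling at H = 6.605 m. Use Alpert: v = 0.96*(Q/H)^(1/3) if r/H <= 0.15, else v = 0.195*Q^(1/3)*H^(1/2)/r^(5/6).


r/H = 6.333 / 6.605 = 0.95882
r/H > 0.15, so v = 0.195*Q^(1/3)*H^(1/2)/r^(5/6)
Q^(1/3) = 11.647
H^(1/2) = 2.5700
r^(5/6) = 4.6559
v = 0.195 * 11.647 * 2.5700 / 4.6559 = 1.2537 m/s

1.2537 m/s


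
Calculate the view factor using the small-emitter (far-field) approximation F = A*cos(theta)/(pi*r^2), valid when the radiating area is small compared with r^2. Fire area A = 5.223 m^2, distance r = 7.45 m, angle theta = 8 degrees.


cos(8 deg) = 0.99027
pi*r^2 = 174.37
F = 5.223 * 0.99027 / 174.37 = 0.029663

0.029663


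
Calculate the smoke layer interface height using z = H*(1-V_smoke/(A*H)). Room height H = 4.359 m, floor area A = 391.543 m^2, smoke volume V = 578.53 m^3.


V/(A*H) = 0.33897
1 - 0.33897 = 0.66103
z = 4.359 * 0.66103 = 2.8814 m

2.8814 m


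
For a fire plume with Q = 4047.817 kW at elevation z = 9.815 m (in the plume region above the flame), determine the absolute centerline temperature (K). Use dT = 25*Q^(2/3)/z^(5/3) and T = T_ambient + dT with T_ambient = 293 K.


Q^(2/3) = 253.99
z^(5/3) = 44.994
dT = 25 * 253.99 / 44.994 = 141.12 K
T = 293 + 141.12 = 434.12 K

434.12 K


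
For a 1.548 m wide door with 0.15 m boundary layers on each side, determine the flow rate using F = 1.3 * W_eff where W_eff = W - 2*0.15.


W_eff = 1.548 - 0.30 = 1.248 m
F = 1.3 * 1.248 = 1.6224 persons/s

1.6224 persons/s


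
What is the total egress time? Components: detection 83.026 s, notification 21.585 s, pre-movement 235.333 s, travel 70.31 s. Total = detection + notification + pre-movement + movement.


Total = 83.026 + 21.585 + 235.333 + 70.31 = 410.254 s

410.254 s


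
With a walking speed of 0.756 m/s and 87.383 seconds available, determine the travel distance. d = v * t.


d = 0.756 * 87.383 = 66.062 m

66.062 m


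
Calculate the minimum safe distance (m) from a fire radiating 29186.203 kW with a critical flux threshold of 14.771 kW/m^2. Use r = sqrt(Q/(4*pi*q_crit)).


4*pi*q_crit = 185.62
Q/(4*pi*q_crit) = 157.24
r = sqrt(157.24) = 12.539 m

12.539 m


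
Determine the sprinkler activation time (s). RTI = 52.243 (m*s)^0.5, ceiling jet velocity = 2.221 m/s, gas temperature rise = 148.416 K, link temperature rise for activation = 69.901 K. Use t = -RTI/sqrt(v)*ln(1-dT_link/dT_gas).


dT_link/dT_gas = 0.47098
ln(1 - 0.47098) = -0.63673
t = -52.243 / sqrt(2.221) * -0.63673 = 22.321 s

22.321 s


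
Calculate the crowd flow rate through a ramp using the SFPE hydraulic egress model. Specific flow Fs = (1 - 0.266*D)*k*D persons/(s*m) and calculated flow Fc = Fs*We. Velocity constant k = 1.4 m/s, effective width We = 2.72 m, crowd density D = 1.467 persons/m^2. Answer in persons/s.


1 - 0.266*D = 1 - 0.266*1.467 = 0.60978
Fs = 0.60978 * 1.4 * 1.467 = 1.2524 persons/(s*m)
Fc = 1.2524 * 2.72 = 3.4064 persons/s

3.4064 persons/s


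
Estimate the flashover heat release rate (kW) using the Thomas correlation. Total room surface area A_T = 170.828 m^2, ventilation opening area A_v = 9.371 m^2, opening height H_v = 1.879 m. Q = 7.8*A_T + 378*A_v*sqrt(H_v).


7.8*A_T = 1332.5
sqrt(H_v) = 1.3708
378*A_v*sqrt(H_v) = 4855.6
Q = 1332.5 + 4855.6 = 6188.0 kW

6188.0 kW


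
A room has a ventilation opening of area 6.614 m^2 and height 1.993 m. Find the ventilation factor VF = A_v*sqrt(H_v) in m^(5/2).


sqrt(H_v) = 1.4117
VF = 6.614 * 1.4117 = 9.3372 m^(5/2)

9.3372 m^(5/2)


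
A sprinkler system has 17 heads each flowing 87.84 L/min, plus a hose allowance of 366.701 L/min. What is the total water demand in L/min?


Sprinkler demand = 17 * 87.84 = 1493.28 L/min
Total = 1493.28 + 366.701 = 1859.981 L/min

1859.981 L/min


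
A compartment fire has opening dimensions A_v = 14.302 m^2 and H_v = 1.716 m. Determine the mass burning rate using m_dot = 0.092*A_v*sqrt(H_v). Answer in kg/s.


sqrt(H_v) = 1.3100
m_dot = 0.092 * 14.302 * 1.3100 = 1.7236 kg/s

1.7236 kg/s


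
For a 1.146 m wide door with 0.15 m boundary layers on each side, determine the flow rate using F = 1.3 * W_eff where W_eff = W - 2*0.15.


W_eff = 1.146 - 0.30 = 0.846 m
F = 1.3 * 0.846 = 1.0998 persons/s

1.0998 persons/s


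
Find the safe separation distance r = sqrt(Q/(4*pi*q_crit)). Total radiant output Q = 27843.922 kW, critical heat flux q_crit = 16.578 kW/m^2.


4*pi*q_crit = 208.33
Q/(4*pi*q_crit) = 133.66
r = sqrt(133.66) = 11.561 m

11.561 m


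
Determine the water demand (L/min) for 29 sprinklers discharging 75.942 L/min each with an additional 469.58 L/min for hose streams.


Sprinkler demand = 29 * 75.942 = 2202.318 L/min
Total = 2202.318 + 469.58 = 2671.898 L/min

2671.898 L/min


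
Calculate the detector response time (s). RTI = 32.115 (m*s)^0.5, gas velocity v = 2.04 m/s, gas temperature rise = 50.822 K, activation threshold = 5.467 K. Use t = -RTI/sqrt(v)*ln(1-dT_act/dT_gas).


dT_act/dT_gas = 0.10757
ln(1 - 0.10757) = -0.11381
t = -32.115 / sqrt(2.04) * -0.11381 = 2.5590 s

2.5590 s


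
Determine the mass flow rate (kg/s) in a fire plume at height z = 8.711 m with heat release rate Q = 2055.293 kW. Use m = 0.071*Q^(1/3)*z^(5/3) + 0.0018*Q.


Q^(1/3) = 12.714
z^(5/3) = 36.879
First term = 0.071 * 12.714 * 36.879 = 33.291
Second term = 0.0018 * 2055.293 = 3.6995
m = 36.991 kg/s

36.991 kg/s


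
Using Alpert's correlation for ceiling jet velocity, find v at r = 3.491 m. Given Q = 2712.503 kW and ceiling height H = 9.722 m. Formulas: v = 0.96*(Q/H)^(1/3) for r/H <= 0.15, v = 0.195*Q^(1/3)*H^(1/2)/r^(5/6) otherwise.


r/H = 3.491 / 9.722 = 0.35908
r/H > 0.15, so v = 0.195*Q^(1/3)*H^(1/2)/r^(5/6)
Q^(1/3) = 13.946
H^(1/2) = 3.1180
r^(5/6) = 2.8344
v = 0.195 * 13.946 * 3.1180 / 2.8344 = 2.9917 m/s

2.9917 m/s


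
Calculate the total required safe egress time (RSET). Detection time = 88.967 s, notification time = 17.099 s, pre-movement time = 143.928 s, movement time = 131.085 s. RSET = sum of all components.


Total = 88.967 + 17.099 + 143.928 + 131.085 = 381.079 s

381.079 s


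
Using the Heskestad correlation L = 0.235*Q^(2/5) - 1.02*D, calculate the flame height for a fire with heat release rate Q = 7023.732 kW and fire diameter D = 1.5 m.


Q^(2/5) = 34.564
0.235 * Q^(2/5) = 8.1226
1.02 * D = 1.53
L = 6.5926 m

6.5926 m


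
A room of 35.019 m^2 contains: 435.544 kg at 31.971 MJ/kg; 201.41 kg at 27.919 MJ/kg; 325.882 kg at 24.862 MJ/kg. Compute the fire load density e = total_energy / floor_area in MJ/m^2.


Total energy = 435.544*31.971 + 201.41*27.919 + 325.882*24.862
= 13924.78 + 5623.166 + 8102.078
= 27650.02 MJ
e = 27650.02 / 35.019 = 789.57 MJ/m^2

789.57 MJ/m^2


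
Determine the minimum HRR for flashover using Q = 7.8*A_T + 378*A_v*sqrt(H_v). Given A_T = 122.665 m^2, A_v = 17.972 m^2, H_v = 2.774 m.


7.8*A_T = 956.787
sqrt(H_v) = 1.6655
378*A_v*sqrt(H_v) = 11315
Q = 956.787 + 11315 = 12271 kW

12271 kW


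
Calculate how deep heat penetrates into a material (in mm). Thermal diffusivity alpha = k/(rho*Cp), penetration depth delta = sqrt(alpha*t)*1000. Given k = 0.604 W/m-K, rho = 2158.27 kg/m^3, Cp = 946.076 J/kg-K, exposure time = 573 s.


alpha = 0.604 / (2158.27 * 946.076) = 2.9580e-07 m^2/s
alpha * t = 0.00016950
delta = sqrt(0.00016950) * 1000 = 13.019 mm

13.019 mm


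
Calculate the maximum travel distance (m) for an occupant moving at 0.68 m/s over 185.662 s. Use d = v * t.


d = 0.68 * 185.662 = 126.25 m

126.25 m


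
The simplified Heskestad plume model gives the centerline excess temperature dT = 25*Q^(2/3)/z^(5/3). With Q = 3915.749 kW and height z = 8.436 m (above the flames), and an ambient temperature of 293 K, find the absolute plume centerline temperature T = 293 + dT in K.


Q^(2/3) = 248.43
z^(5/3) = 34.959
dT = 25 * 248.43 / 34.959 = 177.66 K
T = 293 + 177.66 = 470.66 K

470.66 K


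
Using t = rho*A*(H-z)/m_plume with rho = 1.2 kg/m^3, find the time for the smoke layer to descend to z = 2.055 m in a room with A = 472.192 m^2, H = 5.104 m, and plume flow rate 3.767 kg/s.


H - z = 3.049 m
t = 1.2 * 472.192 * 3.049 / 3.767 = 458.63 s

458.63 s


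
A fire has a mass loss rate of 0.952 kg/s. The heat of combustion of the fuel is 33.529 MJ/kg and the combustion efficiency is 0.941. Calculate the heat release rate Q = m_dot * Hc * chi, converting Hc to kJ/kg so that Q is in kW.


Hc = 33.529 MJ/kg = 33.529 * 1000 kJ/kg = 33529 kJ/kg
Q = 0.952 kg/s * 33529 kJ/kg * 0.941 = 30036 kW

30036 kW


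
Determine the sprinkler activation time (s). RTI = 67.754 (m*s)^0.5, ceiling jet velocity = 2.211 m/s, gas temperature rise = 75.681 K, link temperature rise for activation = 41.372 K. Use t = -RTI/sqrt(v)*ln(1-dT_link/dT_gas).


dT_link/dT_gas = 0.54666
ln(1 - 0.54666) = -0.79112
t = -67.754 / sqrt(2.211) * -0.79112 = 36.048 s

36.048 s


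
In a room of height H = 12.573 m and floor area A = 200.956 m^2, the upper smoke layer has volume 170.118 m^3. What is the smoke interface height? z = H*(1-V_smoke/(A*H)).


V/(A*H) = 0.067330
1 - 0.067330 = 0.93267
z = 12.573 * 0.93267 = 11.726 m

11.726 m


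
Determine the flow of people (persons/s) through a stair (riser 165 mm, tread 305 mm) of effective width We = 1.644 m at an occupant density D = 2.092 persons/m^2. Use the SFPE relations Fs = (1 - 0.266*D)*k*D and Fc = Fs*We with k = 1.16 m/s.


1 - 0.266*D = 1 - 0.266*2.092 = 0.44353
Fs = 0.44353 * 1.16 * 2.092 = 1.0763 persons/(s*m)
Fc = 1.0763 * 1.644 = 1.7695 persons/s

1.7695 persons/s


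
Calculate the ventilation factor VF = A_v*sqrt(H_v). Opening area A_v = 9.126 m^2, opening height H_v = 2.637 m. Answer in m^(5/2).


sqrt(H_v) = 1.6239
VF = 9.126 * 1.6239 = 14.820 m^(5/2)

14.820 m^(5/2)


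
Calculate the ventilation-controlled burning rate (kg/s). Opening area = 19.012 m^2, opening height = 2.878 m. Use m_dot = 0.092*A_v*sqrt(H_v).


sqrt(H_v) = 1.6965
m_dot = 0.092 * 19.012 * 1.6965 = 2.9673 kg/s

2.9673 kg/s


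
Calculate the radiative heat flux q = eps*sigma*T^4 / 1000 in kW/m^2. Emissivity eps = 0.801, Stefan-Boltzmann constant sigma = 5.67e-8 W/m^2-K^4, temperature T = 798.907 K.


T^4 = 4.0737e+11
q = 0.801 * 5.67e-8 * 4.0737e+11 / 1000 = 18.501 kW/m^2

18.501 kW/m^2


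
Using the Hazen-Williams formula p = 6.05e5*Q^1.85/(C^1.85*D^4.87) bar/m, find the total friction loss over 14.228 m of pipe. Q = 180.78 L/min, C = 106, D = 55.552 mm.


Q^1.85 = 14987
C^1.85 = 5582.3
D^4.87 = 3.1382e+08
p/m = 0.0051758 bar/m
p_total = 0.0051758 * 14.228 = 0.073642 bar

0.073642 bar


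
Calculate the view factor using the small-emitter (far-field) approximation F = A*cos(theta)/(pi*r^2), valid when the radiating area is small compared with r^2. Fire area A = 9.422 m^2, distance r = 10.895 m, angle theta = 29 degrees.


cos(29 deg) = 0.87462
pi*r^2 = 372.91
F = 9.422 * 0.87462 / 372.91 = 0.022098

0.022098


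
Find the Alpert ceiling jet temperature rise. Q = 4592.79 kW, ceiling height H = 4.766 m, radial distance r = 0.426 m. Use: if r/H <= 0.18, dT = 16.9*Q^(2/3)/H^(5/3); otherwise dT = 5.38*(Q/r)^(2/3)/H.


r/H = 0.426 / 4.766 = 0.089383
r/H <= 0.18, so dT = 16.9*Q^(2/3)/H^(5/3)
Q^(2/3) = 276.30
H^(5/3) = 13.498
dT = 16.9 * 276.30 / 13.498 = 345.95 K

345.95 K


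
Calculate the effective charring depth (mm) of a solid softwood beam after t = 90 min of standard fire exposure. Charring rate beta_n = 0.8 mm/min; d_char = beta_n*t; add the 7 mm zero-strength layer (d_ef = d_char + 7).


d_char = 0.8 * 90 = 72 mm
d_ef = 72 + 1.0*7 = 79 mm

79 mm


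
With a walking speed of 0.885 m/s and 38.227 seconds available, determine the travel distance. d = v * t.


d = 0.885 * 38.227 = 33.831 m

33.831 m


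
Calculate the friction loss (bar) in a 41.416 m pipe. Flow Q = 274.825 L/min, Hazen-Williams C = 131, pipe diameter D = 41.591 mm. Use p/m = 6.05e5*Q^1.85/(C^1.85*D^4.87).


Q^1.85 = 32528
C^1.85 = 8259.5
D^4.87 = 7.6653e+07
p/m = 0.031084 bar/m
p_total = 0.031084 * 41.416 = 1.2874 bar

1.2874 bar


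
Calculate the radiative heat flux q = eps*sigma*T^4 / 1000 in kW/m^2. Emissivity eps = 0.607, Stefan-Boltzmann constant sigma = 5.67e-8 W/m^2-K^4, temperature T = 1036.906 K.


T^4 = 1.1560e+12
q = 0.607 * 5.67e-8 * 1.1560e+12 / 1000 = 39.786 kW/m^2

39.786 kW/m^2


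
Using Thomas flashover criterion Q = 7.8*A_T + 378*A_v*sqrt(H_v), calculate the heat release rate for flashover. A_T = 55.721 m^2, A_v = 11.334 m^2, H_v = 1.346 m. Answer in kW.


7.8*A_T = 434.62
sqrt(H_v) = 1.1602
378*A_v*sqrt(H_v) = 4970.5
Q = 434.62 + 4970.5 = 5405.1 kW

5405.1 kW


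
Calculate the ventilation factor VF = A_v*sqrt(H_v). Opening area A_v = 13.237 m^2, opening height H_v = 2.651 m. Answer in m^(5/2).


sqrt(H_v) = 1.6282
VF = 13.237 * 1.6282 = 21.552 m^(5/2)

21.552 m^(5/2)
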